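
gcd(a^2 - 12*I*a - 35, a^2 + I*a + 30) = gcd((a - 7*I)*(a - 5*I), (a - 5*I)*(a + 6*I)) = a - 5*I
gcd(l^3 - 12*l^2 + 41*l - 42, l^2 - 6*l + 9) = l - 3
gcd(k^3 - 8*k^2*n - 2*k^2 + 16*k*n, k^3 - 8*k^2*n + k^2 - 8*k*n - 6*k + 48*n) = k^2 - 8*k*n - 2*k + 16*n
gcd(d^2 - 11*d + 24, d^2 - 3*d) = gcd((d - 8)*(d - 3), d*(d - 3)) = d - 3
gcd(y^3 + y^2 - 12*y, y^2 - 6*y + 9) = y - 3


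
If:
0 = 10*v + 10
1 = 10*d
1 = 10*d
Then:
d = 1/10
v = -1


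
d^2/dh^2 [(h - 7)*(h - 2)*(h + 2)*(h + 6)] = 12*h^2 - 6*h - 92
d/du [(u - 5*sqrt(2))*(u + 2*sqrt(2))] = 2*u - 3*sqrt(2)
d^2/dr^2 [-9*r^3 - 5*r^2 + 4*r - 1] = -54*r - 10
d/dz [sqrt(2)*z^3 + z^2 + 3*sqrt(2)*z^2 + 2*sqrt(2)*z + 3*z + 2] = 3*sqrt(2)*z^2 + 2*z + 6*sqrt(2)*z + 2*sqrt(2) + 3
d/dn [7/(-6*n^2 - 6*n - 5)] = 42*(2*n + 1)/(6*n^2 + 6*n + 5)^2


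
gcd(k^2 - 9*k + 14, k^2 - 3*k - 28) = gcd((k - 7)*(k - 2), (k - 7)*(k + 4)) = k - 7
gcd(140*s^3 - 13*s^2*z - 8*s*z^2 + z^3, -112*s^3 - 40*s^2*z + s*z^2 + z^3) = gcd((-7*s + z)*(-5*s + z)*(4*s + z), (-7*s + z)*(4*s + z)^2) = -28*s^2 - 3*s*z + z^2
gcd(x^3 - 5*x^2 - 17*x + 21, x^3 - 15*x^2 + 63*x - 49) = x^2 - 8*x + 7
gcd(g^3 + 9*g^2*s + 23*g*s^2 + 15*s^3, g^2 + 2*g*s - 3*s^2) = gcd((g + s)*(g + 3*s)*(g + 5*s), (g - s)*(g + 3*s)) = g + 3*s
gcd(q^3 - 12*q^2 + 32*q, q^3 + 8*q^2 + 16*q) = q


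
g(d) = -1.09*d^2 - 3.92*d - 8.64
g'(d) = -2.18*d - 3.92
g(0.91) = -13.11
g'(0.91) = -5.90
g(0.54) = -11.07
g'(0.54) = -5.10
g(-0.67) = -6.50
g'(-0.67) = -2.46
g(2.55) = -25.72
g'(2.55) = -9.48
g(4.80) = -52.57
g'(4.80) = -14.38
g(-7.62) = -42.06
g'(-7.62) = 12.69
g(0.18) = -9.38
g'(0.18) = -4.31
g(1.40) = -16.26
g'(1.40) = -6.97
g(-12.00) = -118.56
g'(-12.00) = 22.24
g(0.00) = -8.64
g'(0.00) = -3.92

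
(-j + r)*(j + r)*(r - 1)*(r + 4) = -j^2*r^2 - 3*j^2*r + 4*j^2 + r^4 + 3*r^3 - 4*r^2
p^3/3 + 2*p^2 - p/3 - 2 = (p/3 + 1/3)*(p - 1)*(p + 6)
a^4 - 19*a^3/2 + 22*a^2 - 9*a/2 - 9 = (a - 6)*(a - 3)*(a - 1)*(a + 1/2)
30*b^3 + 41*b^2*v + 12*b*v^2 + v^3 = (b + v)*(5*b + v)*(6*b + v)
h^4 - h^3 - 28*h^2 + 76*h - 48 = (h - 4)*(h - 2)*(h - 1)*(h + 6)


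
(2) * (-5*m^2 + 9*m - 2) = -10*m^2 + 18*m - 4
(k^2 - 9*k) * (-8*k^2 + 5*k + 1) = -8*k^4 + 77*k^3 - 44*k^2 - 9*k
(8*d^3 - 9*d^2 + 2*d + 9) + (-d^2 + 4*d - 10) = 8*d^3 - 10*d^2 + 6*d - 1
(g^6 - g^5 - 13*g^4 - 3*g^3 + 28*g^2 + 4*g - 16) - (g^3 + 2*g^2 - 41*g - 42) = g^6 - g^5 - 13*g^4 - 4*g^3 + 26*g^2 + 45*g + 26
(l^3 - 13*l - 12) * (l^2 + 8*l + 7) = l^5 + 8*l^4 - 6*l^3 - 116*l^2 - 187*l - 84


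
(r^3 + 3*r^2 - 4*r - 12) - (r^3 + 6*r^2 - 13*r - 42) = -3*r^2 + 9*r + 30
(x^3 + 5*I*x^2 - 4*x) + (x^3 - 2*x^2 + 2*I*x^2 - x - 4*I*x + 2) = 2*x^3 - 2*x^2 + 7*I*x^2 - 5*x - 4*I*x + 2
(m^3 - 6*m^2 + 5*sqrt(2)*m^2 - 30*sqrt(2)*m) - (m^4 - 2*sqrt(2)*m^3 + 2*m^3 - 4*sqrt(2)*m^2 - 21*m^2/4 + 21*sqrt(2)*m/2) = -m^4 - m^3 + 2*sqrt(2)*m^3 - 3*m^2/4 + 9*sqrt(2)*m^2 - 81*sqrt(2)*m/2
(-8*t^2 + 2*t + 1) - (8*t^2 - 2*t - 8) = -16*t^2 + 4*t + 9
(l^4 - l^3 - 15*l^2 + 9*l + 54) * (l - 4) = l^5 - 5*l^4 - 11*l^3 + 69*l^2 + 18*l - 216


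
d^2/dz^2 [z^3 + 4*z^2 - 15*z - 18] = 6*z + 8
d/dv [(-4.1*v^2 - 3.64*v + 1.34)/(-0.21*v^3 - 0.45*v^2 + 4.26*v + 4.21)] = (-0.861*v^4 - 1.5288*v^3 - 18.2598*v^2 - 33.316*v - 21.0328)/(0.0441*v^6 + 0.189*v^5 - 1.5867*v^4 - 5.6022*v^3 + 14.3586*v^2 + 35.8692*v + 17.7241)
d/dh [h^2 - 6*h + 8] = 2*h - 6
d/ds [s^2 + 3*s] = 2*s + 3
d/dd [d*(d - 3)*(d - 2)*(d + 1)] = 4*d^3 - 12*d^2 + 2*d + 6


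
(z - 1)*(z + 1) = z^2 - 1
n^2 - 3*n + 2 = (n - 2)*(n - 1)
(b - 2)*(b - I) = b^2 - 2*b - I*b + 2*I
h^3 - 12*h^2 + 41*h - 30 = (h - 6)*(h - 5)*(h - 1)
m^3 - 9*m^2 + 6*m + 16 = (m - 8)*(m - 2)*(m + 1)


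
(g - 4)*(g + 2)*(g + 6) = g^3 + 4*g^2 - 20*g - 48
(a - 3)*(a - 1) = a^2 - 4*a + 3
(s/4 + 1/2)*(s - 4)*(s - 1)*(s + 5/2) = s^4/4 - s^3/8 - 27*s^2/8 - 7*s/4 + 5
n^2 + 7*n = n*(n + 7)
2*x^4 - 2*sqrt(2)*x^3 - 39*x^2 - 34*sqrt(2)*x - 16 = (x - 4*sqrt(2))*(x + 2*sqrt(2))*(sqrt(2)*x + 1)^2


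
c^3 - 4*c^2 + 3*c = c*(c - 3)*(c - 1)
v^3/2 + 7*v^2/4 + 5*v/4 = v*(v/2 + 1/2)*(v + 5/2)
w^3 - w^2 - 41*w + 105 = (w - 5)*(w - 3)*(w + 7)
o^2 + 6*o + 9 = (o + 3)^2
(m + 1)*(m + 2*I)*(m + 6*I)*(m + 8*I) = m^4 + m^3 + 16*I*m^3 - 76*m^2 + 16*I*m^2 - 76*m - 96*I*m - 96*I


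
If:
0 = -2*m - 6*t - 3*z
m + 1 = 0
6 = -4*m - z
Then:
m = -1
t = 4/3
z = -2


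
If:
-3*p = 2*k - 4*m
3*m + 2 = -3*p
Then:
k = -7*p/2 - 4/3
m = -p - 2/3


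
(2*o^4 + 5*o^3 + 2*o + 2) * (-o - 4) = -2*o^5 - 13*o^4 - 20*o^3 - 2*o^2 - 10*o - 8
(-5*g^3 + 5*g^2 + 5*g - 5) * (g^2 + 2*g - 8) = -5*g^5 - 5*g^4 + 55*g^3 - 35*g^2 - 50*g + 40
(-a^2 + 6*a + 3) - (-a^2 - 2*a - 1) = 8*a + 4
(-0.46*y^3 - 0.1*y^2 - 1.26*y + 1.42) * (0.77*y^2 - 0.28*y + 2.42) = -0.3542*y^5 + 0.0518*y^4 - 2.0554*y^3 + 1.2042*y^2 - 3.4468*y + 3.4364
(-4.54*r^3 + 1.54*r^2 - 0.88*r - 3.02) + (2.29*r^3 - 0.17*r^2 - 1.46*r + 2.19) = -2.25*r^3 + 1.37*r^2 - 2.34*r - 0.83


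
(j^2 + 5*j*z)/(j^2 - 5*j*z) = (j + 5*z)/(j - 5*z)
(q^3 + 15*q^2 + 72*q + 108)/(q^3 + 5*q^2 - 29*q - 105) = (q^2 + 12*q + 36)/(q^2 + 2*q - 35)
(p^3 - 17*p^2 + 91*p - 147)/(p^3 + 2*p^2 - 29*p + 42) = (p^2 - 14*p + 49)/(p^2 + 5*p - 14)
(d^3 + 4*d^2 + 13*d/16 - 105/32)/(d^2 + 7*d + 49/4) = (16*d^2 + 8*d - 15)/(8*(2*d + 7))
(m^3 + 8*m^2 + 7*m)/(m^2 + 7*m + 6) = m*(m + 7)/(m + 6)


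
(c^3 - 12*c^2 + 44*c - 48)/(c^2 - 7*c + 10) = (c^2 - 10*c + 24)/(c - 5)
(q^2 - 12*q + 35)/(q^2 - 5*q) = (q - 7)/q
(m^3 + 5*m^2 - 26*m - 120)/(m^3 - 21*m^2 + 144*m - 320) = (m^2 + 10*m + 24)/(m^2 - 16*m + 64)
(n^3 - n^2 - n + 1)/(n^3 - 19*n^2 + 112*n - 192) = (n^3 - n^2 - n + 1)/(n^3 - 19*n^2 + 112*n - 192)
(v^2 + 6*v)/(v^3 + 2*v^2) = (v + 6)/(v*(v + 2))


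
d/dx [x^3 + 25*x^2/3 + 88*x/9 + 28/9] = 3*x^2 + 50*x/3 + 88/9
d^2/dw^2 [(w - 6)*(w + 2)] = 2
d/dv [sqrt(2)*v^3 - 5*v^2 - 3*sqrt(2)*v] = 3*sqrt(2)*v^2 - 10*v - 3*sqrt(2)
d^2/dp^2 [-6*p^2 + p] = -12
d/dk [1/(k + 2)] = -1/(k + 2)^2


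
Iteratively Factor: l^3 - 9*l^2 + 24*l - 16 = (l - 4)*(l^2 - 5*l + 4) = (l - 4)^2*(l - 1)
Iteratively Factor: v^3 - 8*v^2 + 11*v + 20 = (v - 5)*(v^2 - 3*v - 4) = (v - 5)*(v + 1)*(v - 4)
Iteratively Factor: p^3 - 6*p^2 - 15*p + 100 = (p + 4)*(p^2 - 10*p + 25) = (p - 5)*(p + 4)*(p - 5)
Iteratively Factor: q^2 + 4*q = (q)*(q + 4)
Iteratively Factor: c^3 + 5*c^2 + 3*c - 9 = (c + 3)*(c^2 + 2*c - 3) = (c - 1)*(c + 3)*(c + 3)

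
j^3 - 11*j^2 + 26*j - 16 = (j - 8)*(j - 2)*(j - 1)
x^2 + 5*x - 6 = (x - 1)*(x + 6)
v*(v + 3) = v^2 + 3*v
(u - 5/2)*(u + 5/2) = u^2 - 25/4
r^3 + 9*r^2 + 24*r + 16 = (r + 1)*(r + 4)^2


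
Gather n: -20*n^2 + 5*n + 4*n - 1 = -20*n^2 + 9*n - 1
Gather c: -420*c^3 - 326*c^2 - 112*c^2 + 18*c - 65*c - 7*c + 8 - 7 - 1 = -420*c^3 - 438*c^2 - 54*c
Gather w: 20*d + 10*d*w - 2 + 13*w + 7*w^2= 20*d + 7*w^2 + w*(10*d + 13) - 2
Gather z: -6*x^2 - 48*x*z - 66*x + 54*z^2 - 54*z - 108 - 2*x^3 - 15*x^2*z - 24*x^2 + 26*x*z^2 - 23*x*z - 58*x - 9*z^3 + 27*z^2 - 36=-2*x^3 - 30*x^2 - 124*x - 9*z^3 + z^2*(26*x + 81) + z*(-15*x^2 - 71*x - 54) - 144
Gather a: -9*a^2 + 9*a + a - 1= -9*a^2 + 10*a - 1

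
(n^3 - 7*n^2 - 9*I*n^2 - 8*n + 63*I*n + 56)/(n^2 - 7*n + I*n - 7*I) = (n^2 - 9*I*n - 8)/(n + I)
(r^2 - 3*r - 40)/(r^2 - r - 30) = (r - 8)/(r - 6)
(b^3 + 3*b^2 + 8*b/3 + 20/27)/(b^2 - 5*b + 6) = (27*b^3 + 81*b^2 + 72*b + 20)/(27*(b^2 - 5*b + 6))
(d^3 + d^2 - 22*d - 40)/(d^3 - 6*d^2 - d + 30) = (d + 4)/(d - 3)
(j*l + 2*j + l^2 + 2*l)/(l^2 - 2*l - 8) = (j + l)/(l - 4)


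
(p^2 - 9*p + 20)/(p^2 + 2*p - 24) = (p - 5)/(p + 6)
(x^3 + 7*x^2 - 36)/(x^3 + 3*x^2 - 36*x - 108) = (x - 2)/(x - 6)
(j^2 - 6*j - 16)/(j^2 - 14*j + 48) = (j + 2)/(j - 6)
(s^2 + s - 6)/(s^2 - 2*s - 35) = (-s^2 - s + 6)/(-s^2 + 2*s + 35)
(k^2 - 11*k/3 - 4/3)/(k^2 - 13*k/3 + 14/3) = (3*k^2 - 11*k - 4)/(3*k^2 - 13*k + 14)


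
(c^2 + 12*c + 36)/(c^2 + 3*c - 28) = (c^2 + 12*c + 36)/(c^2 + 3*c - 28)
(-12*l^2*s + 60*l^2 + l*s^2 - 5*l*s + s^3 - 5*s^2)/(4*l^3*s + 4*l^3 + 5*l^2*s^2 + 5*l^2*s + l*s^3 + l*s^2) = (-3*l*s + 15*l + s^2 - 5*s)/(l*(l*s + l + s^2 + s))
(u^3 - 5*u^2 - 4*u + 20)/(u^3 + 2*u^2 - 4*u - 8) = (u - 5)/(u + 2)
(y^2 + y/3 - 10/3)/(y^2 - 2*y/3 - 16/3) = (3*y - 5)/(3*y - 8)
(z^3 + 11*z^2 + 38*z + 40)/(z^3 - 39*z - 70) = (z + 4)/(z - 7)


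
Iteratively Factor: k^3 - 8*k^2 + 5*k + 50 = (k - 5)*(k^2 - 3*k - 10) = (k - 5)*(k + 2)*(k - 5)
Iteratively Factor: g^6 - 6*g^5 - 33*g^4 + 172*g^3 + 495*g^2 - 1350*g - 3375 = (g + 3)*(g^5 - 9*g^4 - 6*g^3 + 190*g^2 - 75*g - 1125) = (g - 5)*(g + 3)*(g^4 - 4*g^3 - 26*g^2 + 60*g + 225) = (g - 5)^2*(g + 3)*(g^3 + g^2 - 21*g - 45) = (g - 5)^3*(g + 3)*(g^2 + 6*g + 9) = (g - 5)^3*(g + 3)^2*(g + 3)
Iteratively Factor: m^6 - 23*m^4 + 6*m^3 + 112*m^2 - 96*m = (m - 4)*(m^5 + 4*m^4 - 7*m^3 - 22*m^2 + 24*m) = m*(m - 4)*(m^4 + 4*m^3 - 7*m^2 - 22*m + 24) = m*(m - 4)*(m - 2)*(m^3 + 6*m^2 + 5*m - 12) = m*(m - 4)*(m - 2)*(m - 1)*(m^2 + 7*m + 12) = m*(m - 4)*(m - 2)*(m - 1)*(m + 4)*(m + 3)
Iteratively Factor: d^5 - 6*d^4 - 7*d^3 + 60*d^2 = (d - 4)*(d^4 - 2*d^3 - 15*d^2) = d*(d - 4)*(d^3 - 2*d^2 - 15*d) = d^2*(d - 4)*(d^2 - 2*d - 15) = d^2*(d - 5)*(d - 4)*(d + 3)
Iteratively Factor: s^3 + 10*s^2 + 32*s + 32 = (s + 4)*(s^2 + 6*s + 8) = (s + 2)*(s + 4)*(s + 4)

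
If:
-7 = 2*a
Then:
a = -7/2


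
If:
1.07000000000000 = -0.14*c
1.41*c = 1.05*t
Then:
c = -7.64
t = -10.26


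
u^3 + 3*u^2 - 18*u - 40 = (u - 4)*(u + 2)*(u + 5)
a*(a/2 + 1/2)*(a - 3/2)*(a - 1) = a^4/2 - 3*a^3/4 - a^2/2 + 3*a/4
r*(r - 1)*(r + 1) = r^3 - r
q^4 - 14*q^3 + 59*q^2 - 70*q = q*(q - 7)*(q - 5)*(q - 2)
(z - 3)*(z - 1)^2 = z^3 - 5*z^2 + 7*z - 3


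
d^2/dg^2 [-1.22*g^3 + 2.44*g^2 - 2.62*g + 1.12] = 4.88 - 7.32*g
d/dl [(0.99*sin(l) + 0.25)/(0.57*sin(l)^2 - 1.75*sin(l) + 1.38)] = (-0.5643*sin(l)^2 - 0.285*sin(l) + 1.8037)*cos(l)/(0.3249*sin(l)^4 - 1.995*sin(l)^3 + 4.6357*sin(l)^2 - 4.83*sin(l) + 1.9044)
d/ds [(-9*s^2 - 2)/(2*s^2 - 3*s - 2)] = (27*s^2 + 44*s - 6)/(4*s^4 - 12*s^3 + s^2 + 12*s + 4)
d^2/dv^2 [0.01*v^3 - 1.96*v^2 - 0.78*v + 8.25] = 0.06*v - 3.92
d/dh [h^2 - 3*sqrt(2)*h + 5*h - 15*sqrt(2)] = 2*h - 3*sqrt(2) + 5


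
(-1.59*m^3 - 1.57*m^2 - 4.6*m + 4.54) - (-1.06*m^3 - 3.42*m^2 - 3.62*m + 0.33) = -0.53*m^3 + 1.85*m^2 - 0.98*m + 4.21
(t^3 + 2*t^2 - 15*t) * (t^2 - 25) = t^5 + 2*t^4 - 40*t^3 - 50*t^2 + 375*t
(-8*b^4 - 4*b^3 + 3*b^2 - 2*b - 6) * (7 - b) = 8*b^5 - 52*b^4 - 31*b^3 + 23*b^2 - 8*b - 42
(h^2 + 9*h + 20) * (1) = h^2 + 9*h + 20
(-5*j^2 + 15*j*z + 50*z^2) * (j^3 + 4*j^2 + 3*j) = -5*j^5 + 15*j^4*z - 20*j^4 + 50*j^3*z^2 + 60*j^3*z - 15*j^3 + 200*j^2*z^2 + 45*j^2*z + 150*j*z^2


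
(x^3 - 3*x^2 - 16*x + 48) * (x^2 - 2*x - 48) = x^5 - 5*x^4 - 58*x^3 + 224*x^2 + 672*x - 2304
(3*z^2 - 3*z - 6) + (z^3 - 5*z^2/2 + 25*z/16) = z^3 + z^2/2 - 23*z/16 - 6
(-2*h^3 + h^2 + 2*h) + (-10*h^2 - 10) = -2*h^3 - 9*h^2 + 2*h - 10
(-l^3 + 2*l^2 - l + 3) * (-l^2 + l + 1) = l^5 - 3*l^4 + 2*l^3 - 2*l^2 + 2*l + 3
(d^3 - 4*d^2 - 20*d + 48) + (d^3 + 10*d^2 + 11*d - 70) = 2*d^3 + 6*d^2 - 9*d - 22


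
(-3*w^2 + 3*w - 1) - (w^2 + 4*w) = -4*w^2 - w - 1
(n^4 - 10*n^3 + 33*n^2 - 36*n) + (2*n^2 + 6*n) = n^4 - 10*n^3 + 35*n^2 - 30*n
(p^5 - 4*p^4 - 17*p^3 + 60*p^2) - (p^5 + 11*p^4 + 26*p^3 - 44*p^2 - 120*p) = -15*p^4 - 43*p^3 + 104*p^2 + 120*p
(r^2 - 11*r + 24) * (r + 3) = r^3 - 8*r^2 - 9*r + 72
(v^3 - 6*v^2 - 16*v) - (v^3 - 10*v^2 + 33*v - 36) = 4*v^2 - 49*v + 36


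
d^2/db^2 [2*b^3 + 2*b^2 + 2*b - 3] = 12*b + 4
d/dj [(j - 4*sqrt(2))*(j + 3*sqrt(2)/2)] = 2*j - 5*sqrt(2)/2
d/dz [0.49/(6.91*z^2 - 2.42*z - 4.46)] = (1.1858 - 6.7718*z)/(-6.91*z^2 + 2.42*z + 4.46)^2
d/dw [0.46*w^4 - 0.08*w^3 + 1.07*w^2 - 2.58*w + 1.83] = 1.84*w^3 - 0.24*w^2 + 2.14*w - 2.58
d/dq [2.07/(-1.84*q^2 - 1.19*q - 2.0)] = (7.6176*q + 2.4633)/(1.84*q^2 + 1.19*q + 2.0)^2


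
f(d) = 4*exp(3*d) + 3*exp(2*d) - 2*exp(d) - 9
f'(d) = 12*exp(3*d) + 6*exp(2*d) - 2*exp(d)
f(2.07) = 2154.36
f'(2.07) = 6333.38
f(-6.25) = -9.00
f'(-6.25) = -0.00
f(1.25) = 190.65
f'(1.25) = 576.37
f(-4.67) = -9.02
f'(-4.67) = -0.02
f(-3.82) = -9.04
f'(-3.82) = -0.04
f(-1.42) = -9.25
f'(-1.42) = 0.04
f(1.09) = 116.84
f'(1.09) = 362.87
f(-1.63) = -9.25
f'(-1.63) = -0.07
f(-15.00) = -9.00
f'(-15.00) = 0.00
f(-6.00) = -9.00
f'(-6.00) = 0.00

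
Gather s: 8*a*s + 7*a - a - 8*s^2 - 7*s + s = 6*a - 8*s^2 + s*(8*a - 6)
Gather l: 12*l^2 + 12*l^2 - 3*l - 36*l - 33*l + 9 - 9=24*l^2 - 72*l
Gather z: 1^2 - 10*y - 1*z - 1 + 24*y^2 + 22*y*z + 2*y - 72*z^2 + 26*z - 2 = 24*y^2 - 8*y - 72*z^2 + z*(22*y + 25) - 2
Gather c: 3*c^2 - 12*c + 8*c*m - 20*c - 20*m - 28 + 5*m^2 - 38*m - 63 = 3*c^2 + c*(8*m - 32) + 5*m^2 - 58*m - 91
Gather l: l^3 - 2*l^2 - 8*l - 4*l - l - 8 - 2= l^3 - 2*l^2 - 13*l - 10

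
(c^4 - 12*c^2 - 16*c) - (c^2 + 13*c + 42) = c^4 - 13*c^2 - 29*c - 42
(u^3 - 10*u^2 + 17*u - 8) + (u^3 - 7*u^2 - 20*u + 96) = 2*u^3 - 17*u^2 - 3*u + 88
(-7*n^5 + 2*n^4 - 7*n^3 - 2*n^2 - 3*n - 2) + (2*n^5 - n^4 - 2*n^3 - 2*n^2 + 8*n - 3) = -5*n^5 + n^4 - 9*n^3 - 4*n^2 + 5*n - 5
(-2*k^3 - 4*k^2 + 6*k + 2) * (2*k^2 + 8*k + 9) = -4*k^5 - 24*k^4 - 38*k^3 + 16*k^2 + 70*k + 18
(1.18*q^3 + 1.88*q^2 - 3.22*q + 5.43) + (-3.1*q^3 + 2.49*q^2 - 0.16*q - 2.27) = -1.92*q^3 + 4.37*q^2 - 3.38*q + 3.16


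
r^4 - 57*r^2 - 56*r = r*(r - 8)*(r + 1)*(r + 7)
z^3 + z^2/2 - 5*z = z*(z - 2)*(z + 5/2)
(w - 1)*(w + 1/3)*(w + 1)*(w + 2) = w^4 + 7*w^3/3 - w^2/3 - 7*w/3 - 2/3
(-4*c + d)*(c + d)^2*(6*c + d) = -24*c^4 - 46*c^3*d - 19*c^2*d^2 + 4*c*d^3 + d^4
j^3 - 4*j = j*(j - 2)*(j + 2)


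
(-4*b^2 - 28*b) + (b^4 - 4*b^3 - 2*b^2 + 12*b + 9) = b^4 - 4*b^3 - 6*b^2 - 16*b + 9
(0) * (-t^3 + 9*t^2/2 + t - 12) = 0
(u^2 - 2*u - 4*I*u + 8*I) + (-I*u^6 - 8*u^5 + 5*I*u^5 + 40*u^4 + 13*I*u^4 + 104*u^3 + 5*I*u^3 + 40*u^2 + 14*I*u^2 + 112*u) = -I*u^6 - 8*u^5 + 5*I*u^5 + 40*u^4 + 13*I*u^4 + 104*u^3 + 5*I*u^3 + 41*u^2 + 14*I*u^2 + 110*u - 4*I*u + 8*I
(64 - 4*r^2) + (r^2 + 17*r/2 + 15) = -3*r^2 + 17*r/2 + 79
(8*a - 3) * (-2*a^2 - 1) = -16*a^3 + 6*a^2 - 8*a + 3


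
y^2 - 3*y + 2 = (y - 2)*(y - 1)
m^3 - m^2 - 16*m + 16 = (m - 4)*(m - 1)*(m + 4)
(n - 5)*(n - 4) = n^2 - 9*n + 20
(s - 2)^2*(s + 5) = s^3 + s^2 - 16*s + 20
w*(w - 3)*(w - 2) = w^3 - 5*w^2 + 6*w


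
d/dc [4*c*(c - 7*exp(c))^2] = 4*(c - 7*exp(c))*(-2*c*(7*exp(c) - 1) + c - 7*exp(c))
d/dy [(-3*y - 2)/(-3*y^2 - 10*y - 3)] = (-9*y^2 - 12*y - 11)/(9*y^4 + 60*y^3 + 118*y^2 + 60*y + 9)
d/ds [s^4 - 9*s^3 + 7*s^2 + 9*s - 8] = 4*s^3 - 27*s^2 + 14*s + 9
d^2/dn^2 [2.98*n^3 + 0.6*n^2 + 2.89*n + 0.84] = 17.88*n + 1.2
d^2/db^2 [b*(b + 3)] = 2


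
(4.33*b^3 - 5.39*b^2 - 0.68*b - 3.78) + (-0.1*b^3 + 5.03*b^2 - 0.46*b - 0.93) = 4.23*b^3 - 0.359999999999999*b^2 - 1.14*b - 4.71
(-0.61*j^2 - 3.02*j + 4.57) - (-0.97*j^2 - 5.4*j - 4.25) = 0.36*j^2 + 2.38*j + 8.82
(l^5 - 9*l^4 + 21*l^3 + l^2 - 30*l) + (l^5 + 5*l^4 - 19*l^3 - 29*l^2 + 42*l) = 2*l^5 - 4*l^4 + 2*l^3 - 28*l^2 + 12*l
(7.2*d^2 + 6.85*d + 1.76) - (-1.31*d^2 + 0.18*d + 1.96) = 8.51*d^2 + 6.67*d - 0.2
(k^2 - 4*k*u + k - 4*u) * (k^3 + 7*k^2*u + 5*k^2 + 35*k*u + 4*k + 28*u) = k^5 + 3*k^4*u + 6*k^4 - 28*k^3*u^2 + 18*k^3*u + 9*k^3 - 168*k^2*u^2 + 27*k^2*u + 4*k^2 - 252*k*u^2 + 12*k*u - 112*u^2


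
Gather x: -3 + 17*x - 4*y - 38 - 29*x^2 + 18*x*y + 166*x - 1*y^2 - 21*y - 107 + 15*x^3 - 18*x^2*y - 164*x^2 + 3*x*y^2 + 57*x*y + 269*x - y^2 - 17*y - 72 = 15*x^3 + x^2*(-18*y - 193) + x*(3*y^2 + 75*y + 452) - 2*y^2 - 42*y - 220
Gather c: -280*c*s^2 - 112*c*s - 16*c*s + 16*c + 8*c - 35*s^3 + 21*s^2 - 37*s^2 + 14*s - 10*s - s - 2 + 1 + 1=c*(-280*s^2 - 128*s + 24) - 35*s^3 - 16*s^2 + 3*s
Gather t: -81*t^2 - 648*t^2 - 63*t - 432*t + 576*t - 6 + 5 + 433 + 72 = -729*t^2 + 81*t + 504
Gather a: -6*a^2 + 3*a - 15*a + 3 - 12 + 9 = -6*a^2 - 12*a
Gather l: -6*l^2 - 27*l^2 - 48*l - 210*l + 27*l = -33*l^2 - 231*l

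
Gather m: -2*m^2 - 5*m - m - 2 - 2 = -2*m^2 - 6*m - 4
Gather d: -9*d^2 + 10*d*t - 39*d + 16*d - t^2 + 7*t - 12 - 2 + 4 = -9*d^2 + d*(10*t - 23) - t^2 + 7*t - 10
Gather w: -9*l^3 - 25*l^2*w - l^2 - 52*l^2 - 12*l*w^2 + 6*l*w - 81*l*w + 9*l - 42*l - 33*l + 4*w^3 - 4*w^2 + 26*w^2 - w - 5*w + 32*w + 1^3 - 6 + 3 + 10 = -9*l^3 - 53*l^2 - 66*l + 4*w^3 + w^2*(22 - 12*l) + w*(-25*l^2 - 75*l + 26) + 8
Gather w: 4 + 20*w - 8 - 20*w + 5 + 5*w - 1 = 5*w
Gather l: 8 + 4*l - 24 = 4*l - 16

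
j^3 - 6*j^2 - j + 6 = (j - 6)*(j - 1)*(j + 1)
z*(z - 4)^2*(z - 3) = z^4 - 11*z^3 + 40*z^2 - 48*z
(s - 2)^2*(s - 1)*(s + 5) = s^4 - 17*s^2 + 36*s - 20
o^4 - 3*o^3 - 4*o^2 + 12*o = o*(o - 3)*(o - 2)*(o + 2)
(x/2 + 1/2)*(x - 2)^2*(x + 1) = x^4/2 - x^3 - 3*x^2/2 + 2*x + 2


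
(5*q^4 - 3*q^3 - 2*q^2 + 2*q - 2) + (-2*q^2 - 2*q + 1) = 5*q^4 - 3*q^3 - 4*q^2 - 1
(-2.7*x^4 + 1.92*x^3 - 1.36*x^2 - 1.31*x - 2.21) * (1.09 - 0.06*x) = 0.162*x^5 - 3.0582*x^4 + 2.1744*x^3 - 1.4038*x^2 - 1.2953*x - 2.4089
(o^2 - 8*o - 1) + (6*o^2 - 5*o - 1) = 7*o^2 - 13*o - 2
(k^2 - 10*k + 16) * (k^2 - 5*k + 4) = k^4 - 15*k^3 + 70*k^2 - 120*k + 64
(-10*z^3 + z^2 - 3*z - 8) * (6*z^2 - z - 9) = -60*z^5 + 16*z^4 + 71*z^3 - 54*z^2 + 35*z + 72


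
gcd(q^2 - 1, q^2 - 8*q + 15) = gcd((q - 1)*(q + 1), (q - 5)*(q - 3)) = 1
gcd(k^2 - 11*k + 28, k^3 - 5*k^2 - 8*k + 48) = k - 4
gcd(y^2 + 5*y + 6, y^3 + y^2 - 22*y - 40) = y + 2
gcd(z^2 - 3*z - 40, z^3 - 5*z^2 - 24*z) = z - 8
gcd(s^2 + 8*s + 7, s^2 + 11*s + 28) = s + 7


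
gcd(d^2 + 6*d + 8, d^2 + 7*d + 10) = d + 2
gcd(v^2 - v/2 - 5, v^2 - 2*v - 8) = v + 2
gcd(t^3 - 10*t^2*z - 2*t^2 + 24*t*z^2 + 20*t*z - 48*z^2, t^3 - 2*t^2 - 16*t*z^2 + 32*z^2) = -t^2 + 4*t*z + 2*t - 8*z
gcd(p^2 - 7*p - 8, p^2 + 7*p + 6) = p + 1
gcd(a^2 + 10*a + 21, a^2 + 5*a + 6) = a + 3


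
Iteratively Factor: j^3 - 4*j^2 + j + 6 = (j - 3)*(j^2 - j - 2) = (j - 3)*(j - 2)*(j + 1)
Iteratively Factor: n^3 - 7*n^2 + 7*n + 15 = (n - 3)*(n^2 - 4*n - 5) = (n - 5)*(n - 3)*(n + 1)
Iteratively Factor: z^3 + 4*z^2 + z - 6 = (z - 1)*(z^2 + 5*z + 6) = (z - 1)*(z + 3)*(z + 2)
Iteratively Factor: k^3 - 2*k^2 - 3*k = (k + 1)*(k^2 - 3*k) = (k - 3)*(k + 1)*(k)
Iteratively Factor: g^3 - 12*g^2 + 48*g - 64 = (g - 4)*(g^2 - 8*g + 16) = (g - 4)^2*(g - 4)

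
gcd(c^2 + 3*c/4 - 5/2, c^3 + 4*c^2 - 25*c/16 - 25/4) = c - 5/4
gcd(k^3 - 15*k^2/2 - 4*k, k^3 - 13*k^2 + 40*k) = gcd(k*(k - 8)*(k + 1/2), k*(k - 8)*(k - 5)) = k^2 - 8*k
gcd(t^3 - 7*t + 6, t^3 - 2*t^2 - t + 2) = t^2 - 3*t + 2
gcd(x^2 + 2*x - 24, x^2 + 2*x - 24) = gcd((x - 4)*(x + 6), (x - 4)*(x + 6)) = x^2 + 2*x - 24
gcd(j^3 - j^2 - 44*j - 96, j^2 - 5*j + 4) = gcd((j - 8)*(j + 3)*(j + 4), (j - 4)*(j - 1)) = 1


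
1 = 1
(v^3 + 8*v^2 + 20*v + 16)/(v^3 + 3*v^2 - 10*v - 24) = (v + 2)/(v - 3)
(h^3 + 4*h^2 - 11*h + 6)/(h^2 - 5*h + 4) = (h^2 + 5*h - 6)/(h - 4)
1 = 1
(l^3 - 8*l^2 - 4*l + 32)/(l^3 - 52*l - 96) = (l - 2)/(l + 6)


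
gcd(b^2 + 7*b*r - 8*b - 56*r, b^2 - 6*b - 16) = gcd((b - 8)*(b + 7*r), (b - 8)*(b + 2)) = b - 8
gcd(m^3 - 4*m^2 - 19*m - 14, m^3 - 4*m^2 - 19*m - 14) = m^3 - 4*m^2 - 19*m - 14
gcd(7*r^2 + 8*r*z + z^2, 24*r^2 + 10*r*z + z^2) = 1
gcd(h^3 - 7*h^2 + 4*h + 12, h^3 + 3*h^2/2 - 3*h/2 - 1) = 1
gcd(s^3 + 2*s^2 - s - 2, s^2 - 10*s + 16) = 1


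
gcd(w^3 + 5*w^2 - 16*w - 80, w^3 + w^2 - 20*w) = w^2 + w - 20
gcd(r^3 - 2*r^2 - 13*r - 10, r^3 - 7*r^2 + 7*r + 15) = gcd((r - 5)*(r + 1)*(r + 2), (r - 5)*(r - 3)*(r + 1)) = r^2 - 4*r - 5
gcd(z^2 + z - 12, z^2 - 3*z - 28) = z + 4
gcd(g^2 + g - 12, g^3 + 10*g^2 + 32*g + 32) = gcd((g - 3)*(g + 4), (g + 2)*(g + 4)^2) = g + 4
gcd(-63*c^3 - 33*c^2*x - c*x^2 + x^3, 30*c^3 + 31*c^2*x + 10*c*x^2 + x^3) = 3*c + x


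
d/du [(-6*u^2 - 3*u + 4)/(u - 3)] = (-6*u^2 + 36*u + 5)/(u^2 - 6*u + 9)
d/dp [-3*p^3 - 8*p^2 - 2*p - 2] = -9*p^2 - 16*p - 2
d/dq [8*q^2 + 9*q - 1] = 16*q + 9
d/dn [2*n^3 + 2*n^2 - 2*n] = 6*n^2 + 4*n - 2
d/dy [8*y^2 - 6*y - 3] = 16*y - 6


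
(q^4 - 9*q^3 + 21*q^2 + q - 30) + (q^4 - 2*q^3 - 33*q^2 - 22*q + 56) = 2*q^4 - 11*q^3 - 12*q^2 - 21*q + 26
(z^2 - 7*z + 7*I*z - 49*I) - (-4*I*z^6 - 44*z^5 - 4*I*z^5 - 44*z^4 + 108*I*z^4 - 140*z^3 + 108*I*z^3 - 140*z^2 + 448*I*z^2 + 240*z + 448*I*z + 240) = 4*I*z^6 + 44*z^5 + 4*I*z^5 + 44*z^4 - 108*I*z^4 + 140*z^3 - 108*I*z^3 + 141*z^2 - 448*I*z^2 - 247*z - 441*I*z - 240 - 49*I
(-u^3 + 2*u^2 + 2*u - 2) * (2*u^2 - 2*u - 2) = -2*u^5 + 6*u^4 + 2*u^3 - 12*u^2 + 4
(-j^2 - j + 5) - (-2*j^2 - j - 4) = j^2 + 9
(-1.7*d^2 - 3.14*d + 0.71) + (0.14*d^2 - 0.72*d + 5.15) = -1.56*d^2 - 3.86*d + 5.86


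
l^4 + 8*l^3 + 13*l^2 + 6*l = l*(l + 1)^2*(l + 6)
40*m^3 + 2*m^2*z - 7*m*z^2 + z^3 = (-5*m + z)*(-4*m + z)*(2*m + z)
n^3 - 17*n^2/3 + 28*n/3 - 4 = (n - 3)*(n - 2)*(n - 2/3)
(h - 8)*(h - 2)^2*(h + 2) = h^4 - 10*h^3 + 12*h^2 + 40*h - 64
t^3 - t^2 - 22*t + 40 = (t - 4)*(t - 2)*(t + 5)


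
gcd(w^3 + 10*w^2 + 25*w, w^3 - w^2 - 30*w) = w^2 + 5*w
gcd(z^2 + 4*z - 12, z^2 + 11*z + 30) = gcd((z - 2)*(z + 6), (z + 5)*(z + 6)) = z + 6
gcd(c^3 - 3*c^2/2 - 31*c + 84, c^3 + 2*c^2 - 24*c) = c^2 + 2*c - 24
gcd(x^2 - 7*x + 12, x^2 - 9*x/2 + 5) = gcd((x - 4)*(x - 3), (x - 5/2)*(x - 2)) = 1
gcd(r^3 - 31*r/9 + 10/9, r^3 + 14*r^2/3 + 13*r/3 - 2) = r^2 + 5*r/3 - 2/3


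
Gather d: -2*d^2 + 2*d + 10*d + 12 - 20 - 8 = -2*d^2 + 12*d - 16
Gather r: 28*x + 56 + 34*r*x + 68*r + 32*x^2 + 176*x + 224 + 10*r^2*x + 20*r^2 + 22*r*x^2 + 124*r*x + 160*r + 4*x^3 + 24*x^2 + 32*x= r^2*(10*x + 20) + r*(22*x^2 + 158*x + 228) + 4*x^3 + 56*x^2 + 236*x + 280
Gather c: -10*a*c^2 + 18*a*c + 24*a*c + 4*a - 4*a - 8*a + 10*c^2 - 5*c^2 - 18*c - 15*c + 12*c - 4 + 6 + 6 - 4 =-8*a + c^2*(5 - 10*a) + c*(42*a - 21) + 4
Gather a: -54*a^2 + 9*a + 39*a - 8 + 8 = -54*a^2 + 48*a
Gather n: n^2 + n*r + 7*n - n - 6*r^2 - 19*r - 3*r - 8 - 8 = n^2 + n*(r + 6) - 6*r^2 - 22*r - 16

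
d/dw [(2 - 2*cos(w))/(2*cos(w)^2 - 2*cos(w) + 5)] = 2*(4*cos(w) - cos(2*w) + 2)*sin(w)/(2*cos(w) - cos(2*w) - 6)^2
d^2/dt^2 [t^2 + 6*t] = 2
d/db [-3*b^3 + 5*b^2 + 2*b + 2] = -9*b^2 + 10*b + 2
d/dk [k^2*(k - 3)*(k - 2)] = k*(4*k^2 - 15*k + 12)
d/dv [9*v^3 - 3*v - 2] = 27*v^2 - 3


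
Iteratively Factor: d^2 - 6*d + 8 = (d - 4)*(d - 2)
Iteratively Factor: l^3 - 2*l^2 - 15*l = (l)*(l^2 - 2*l - 15) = l*(l - 5)*(l + 3)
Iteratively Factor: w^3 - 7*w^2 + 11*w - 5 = (w - 1)*(w^2 - 6*w + 5) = (w - 1)^2*(w - 5)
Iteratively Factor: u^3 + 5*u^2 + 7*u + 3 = (u + 1)*(u^2 + 4*u + 3) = (u + 1)^2*(u + 3)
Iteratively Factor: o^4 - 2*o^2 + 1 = (o + 1)*(o^3 - o^2 - o + 1) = (o + 1)^2*(o^2 - 2*o + 1) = (o - 1)*(o + 1)^2*(o - 1)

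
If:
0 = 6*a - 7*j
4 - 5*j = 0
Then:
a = 14/15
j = 4/5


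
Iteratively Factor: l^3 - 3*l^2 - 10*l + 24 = (l - 4)*(l^2 + l - 6) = (l - 4)*(l - 2)*(l + 3)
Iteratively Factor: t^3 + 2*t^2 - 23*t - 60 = (t + 3)*(t^2 - t - 20) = (t + 3)*(t + 4)*(t - 5)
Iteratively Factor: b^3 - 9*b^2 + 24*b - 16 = (b - 1)*(b^2 - 8*b + 16) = (b - 4)*(b - 1)*(b - 4)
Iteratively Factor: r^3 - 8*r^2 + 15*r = (r - 5)*(r^2 - 3*r) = r*(r - 5)*(r - 3)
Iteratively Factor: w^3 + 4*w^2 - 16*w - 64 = (w + 4)*(w^2 - 16) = (w + 4)^2*(w - 4)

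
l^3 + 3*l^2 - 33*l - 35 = (l - 5)*(l + 1)*(l + 7)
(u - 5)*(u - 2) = u^2 - 7*u + 10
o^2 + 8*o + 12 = (o + 2)*(o + 6)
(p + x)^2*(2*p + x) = 2*p^3 + 5*p^2*x + 4*p*x^2 + x^3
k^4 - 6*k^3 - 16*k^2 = k^2*(k - 8)*(k + 2)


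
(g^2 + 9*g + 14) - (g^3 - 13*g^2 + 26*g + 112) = -g^3 + 14*g^2 - 17*g - 98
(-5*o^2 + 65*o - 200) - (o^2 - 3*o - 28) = -6*o^2 + 68*o - 172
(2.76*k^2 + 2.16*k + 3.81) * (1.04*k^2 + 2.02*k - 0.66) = 2.8704*k^4 + 7.8216*k^3 + 6.504*k^2 + 6.2706*k - 2.5146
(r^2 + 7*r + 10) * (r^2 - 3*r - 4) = r^4 + 4*r^3 - 15*r^2 - 58*r - 40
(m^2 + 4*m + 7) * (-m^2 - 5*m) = -m^4 - 9*m^3 - 27*m^2 - 35*m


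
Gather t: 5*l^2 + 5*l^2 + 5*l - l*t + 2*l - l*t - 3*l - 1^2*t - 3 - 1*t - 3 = 10*l^2 + 4*l + t*(-2*l - 2) - 6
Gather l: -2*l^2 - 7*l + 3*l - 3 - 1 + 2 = -2*l^2 - 4*l - 2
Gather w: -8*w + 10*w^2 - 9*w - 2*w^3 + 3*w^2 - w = -2*w^3 + 13*w^2 - 18*w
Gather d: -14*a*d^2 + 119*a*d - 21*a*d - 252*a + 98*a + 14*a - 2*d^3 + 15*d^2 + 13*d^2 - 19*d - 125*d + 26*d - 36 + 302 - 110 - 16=-140*a - 2*d^3 + d^2*(28 - 14*a) + d*(98*a - 118) + 140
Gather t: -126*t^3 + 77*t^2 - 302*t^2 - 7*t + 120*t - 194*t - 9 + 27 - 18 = -126*t^3 - 225*t^2 - 81*t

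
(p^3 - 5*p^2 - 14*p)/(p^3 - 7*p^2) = (p + 2)/p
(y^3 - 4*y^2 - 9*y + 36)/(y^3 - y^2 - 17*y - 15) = (y^2 - 7*y + 12)/(y^2 - 4*y - 5)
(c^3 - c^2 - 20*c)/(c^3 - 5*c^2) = (c + 4)/c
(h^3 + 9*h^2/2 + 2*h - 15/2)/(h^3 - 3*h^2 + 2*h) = (2*h^2 + 11*h + 15)/(2*h*(h - 2))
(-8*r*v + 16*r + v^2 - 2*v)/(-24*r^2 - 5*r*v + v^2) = (v - 2)/(3*r + v)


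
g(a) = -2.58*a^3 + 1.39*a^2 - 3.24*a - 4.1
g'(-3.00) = -81.24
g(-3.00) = 87.79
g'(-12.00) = -1151.16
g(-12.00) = 4693.18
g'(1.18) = -10.74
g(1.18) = -10.23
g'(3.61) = -94.07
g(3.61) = -119.06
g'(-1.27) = -19.25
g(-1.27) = 7.54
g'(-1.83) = -34.25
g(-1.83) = 22.30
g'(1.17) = -10.58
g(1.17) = -10.12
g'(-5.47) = -250.03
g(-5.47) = 477.47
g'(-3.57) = -111.81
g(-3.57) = 142.57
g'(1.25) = -11.86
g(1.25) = -11.02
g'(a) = -7.74*a^2 + 2.78*a - 3.24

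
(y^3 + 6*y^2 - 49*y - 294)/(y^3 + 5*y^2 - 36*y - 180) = (y^2 - 49)/(y^2 - y - 30)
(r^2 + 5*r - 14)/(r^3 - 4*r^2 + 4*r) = (r + 7)/(r*(r - 2))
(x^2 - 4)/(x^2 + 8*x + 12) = (x - 2)/(x + 6)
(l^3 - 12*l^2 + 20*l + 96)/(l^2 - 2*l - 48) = (l^2 - 4*l - 12)/(l + 6)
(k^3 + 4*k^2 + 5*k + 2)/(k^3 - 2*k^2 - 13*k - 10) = (k + 1)/(k - 5)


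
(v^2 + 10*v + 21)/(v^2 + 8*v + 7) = (v + 3)/(v + 1)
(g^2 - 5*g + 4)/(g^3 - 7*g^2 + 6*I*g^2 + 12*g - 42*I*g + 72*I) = (g - 1)/(g^2 + g*(-3 + 6*I) - 18*I)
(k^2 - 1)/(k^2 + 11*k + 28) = (k^2 - 1)/(k^2 + 11*k + 28)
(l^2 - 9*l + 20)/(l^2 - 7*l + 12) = (l - 5)/(l - 3)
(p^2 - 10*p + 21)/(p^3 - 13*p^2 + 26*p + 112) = (p - 3)/(p^2 - 6*p - 16)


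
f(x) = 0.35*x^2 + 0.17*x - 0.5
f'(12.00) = 8.57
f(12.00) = 51.94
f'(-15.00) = -10.33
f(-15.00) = 75.70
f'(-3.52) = -2.29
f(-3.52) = 3.24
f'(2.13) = 1.66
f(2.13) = 1.45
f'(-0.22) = 0.02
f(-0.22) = -0.52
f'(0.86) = 0.77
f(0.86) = -0.09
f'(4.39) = 3.24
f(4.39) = 6.99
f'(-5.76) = -3.86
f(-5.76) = 10.13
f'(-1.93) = -1.18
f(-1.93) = 0.48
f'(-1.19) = -0.66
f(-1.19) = -0.21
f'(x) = 0.7*x + 0.17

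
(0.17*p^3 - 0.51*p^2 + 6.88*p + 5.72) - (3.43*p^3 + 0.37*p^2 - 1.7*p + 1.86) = -3.26*p^3 - 0.88*p^2 + 8.58*p + 3.86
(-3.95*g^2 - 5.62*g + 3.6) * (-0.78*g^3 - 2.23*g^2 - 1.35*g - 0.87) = 3.081*g^5 + 13.1921*g^4 + 15.0571*g^3 + 2.9955*g^2 + 0.0293999999999999*g - 3.132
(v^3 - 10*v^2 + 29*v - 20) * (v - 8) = v^4 - 18*v^3 + 109*v^2 - 252*v + 160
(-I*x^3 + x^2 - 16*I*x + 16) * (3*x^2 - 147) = -3*I*x^5 + 3*x^4 + 99*I*x^3 - 99*x^2 + 2352*I*x - 2352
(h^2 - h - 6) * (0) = 0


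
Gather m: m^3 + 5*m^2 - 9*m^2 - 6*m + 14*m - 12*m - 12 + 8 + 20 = m^3 - 4*m^2 - 4*m + 16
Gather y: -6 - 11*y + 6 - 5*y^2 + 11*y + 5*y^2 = 0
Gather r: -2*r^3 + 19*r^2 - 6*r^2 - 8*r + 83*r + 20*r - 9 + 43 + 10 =-2*r^3 + 13*r^2 + 95*r + 44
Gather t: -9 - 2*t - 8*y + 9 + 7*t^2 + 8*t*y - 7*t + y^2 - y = 7*t^2 + t*(8*y - 9) + y^2 - 9*y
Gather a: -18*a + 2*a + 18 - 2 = 16 - 16*a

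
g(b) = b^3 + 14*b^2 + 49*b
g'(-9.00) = 40.00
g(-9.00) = -36.00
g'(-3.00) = -8.00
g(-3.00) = -48.00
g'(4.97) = 262.26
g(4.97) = 712.11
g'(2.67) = 145.15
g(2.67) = 249.67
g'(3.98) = 207.96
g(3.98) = 479.83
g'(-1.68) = 10.43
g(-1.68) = -47.55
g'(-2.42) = -1.19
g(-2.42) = -50.76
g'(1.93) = 114.21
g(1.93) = 153.91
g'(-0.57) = 34.01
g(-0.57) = -23.57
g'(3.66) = 191.67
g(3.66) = 415.91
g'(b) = 3*b^2 + 28*b + 49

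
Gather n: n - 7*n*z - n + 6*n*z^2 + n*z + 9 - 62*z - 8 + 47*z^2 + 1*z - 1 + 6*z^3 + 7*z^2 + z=n*(6*z^2 - 6*z) + 6*z^3 + 54*z^2 - 60*z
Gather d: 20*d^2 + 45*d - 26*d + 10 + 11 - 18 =20*d^2 + 19*d + 3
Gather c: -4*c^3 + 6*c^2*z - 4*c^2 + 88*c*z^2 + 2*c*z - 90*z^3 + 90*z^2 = -4*c^3 + c^2*(6*z - 4) + c*(88*z^2 + 2*z) - 90*z^3 + 90*z^2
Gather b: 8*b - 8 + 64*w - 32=8*b + 64*w - 40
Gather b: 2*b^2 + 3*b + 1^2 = 2*b^2 + 3*b + 1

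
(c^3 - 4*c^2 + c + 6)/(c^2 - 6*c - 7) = (c^2 - 5*c + 6)/(c - 7)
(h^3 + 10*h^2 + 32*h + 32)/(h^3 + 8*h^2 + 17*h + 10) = (h^2 + 8*h + 16)/(h^2 + 6*h + 5)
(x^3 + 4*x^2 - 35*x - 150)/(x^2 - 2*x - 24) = (x^2 + 10*x + 25)/(x + 4)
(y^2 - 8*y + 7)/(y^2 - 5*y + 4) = (y - 7)/(y - 4)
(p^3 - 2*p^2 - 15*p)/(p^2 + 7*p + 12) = p*(p - 5)/(p + 4)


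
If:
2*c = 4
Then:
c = 2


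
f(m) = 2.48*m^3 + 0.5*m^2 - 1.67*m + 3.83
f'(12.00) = 1081.69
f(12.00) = 4341.23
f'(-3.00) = 62.29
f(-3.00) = -53.62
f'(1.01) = 6.93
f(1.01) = 5.21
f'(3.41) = 88.25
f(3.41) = 102.29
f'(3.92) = 116.58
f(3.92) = 154.35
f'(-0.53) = -0.11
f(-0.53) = 4.49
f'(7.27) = 398.83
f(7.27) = 971.03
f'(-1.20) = 7.84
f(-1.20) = 2.27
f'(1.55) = 17.75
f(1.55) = 11.68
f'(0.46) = 0.36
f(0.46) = 3.41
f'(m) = 7.44*m^2 + 1.0*m - 1.67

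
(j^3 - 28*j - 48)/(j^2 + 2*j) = j - 2 - 24/j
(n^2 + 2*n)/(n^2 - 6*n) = (n + 2)/(n - 6)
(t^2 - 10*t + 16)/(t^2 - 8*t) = (t - 2)/t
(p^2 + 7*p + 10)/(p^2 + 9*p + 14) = (p + 5)/(p + 7)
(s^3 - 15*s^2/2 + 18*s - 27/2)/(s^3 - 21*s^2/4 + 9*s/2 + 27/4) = 2*(2*s - 3)/(4*s + 3)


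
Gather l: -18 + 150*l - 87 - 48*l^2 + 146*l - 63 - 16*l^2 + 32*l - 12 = -64*l^2 + 328*l - 180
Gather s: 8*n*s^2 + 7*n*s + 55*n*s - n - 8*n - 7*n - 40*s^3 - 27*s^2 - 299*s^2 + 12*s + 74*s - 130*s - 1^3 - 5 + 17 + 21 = -16*n - 40*s^3 + s^2*(8*n - 326) + s*(62*n - 44) + 32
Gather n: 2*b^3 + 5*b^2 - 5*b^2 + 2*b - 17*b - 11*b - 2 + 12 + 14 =2*b^3 - 26*b + 24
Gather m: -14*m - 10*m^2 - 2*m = -10*m^2 - 16*m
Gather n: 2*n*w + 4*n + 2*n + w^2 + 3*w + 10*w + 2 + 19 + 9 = n*(2*w + 6) + w^2 + 13*w + 30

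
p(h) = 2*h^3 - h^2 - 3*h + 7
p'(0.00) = -3.00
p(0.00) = 7.00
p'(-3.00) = 57.00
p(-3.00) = -47.00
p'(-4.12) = 107.09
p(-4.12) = -137.48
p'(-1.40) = 11.56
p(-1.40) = 3.75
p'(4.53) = 111.07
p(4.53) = 158.81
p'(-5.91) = 218.39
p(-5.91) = -423.05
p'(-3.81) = 91.72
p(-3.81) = -106.70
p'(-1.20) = 8.04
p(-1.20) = 5.70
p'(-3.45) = 75.32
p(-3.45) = -76.68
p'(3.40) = 59.56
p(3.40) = 63.85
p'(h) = 6*h^2 - 2*h - 3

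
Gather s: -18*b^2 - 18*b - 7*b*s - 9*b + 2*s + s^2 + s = -18*b^2 - 27*b + s^2 + s*(3 - 7*b)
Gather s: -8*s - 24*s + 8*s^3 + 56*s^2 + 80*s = 8*s^3 + 56*s^2 + 48*s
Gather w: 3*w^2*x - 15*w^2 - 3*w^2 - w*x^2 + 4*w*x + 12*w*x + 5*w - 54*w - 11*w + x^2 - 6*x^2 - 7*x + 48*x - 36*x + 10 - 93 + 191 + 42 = w^2*(3*x - 18) + w*(-x^2 + 16*x - 60) - 5*x^2 + 5*x + 150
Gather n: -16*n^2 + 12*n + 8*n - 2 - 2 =-16*n^2 + 20*n - 4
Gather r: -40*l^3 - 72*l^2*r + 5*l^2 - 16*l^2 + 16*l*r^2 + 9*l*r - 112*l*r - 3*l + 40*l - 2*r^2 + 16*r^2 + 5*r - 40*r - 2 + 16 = -40*l^3 - 11*l^2 + 37*l + r^2*(16*l + 14) + r*(-72*l^2 - 103*l - 35) + 14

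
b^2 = b^2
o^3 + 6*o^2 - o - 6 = (o - 1)*(o + 1)*(o + 6)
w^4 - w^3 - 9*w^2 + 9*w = w*(w - 3)*(w - 1)*(w + 3)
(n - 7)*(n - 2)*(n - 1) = n^3 - 10*n^2 + 23*n - 14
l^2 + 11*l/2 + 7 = (l + 2)*(l + 7/2)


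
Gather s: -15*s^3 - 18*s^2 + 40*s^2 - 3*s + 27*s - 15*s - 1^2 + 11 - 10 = -15*s^3 + 22*s^2 + 9*s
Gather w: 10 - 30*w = 10 - 30*w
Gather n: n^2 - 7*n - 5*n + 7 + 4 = n^2 - 12*n + 11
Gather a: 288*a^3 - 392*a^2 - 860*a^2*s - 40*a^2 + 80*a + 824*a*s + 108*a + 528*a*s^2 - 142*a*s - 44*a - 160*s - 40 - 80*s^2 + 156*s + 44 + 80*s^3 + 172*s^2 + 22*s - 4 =288*a^3 + a^2*(-860*s - 432) + a*(528*s^2 + 682*s + 144) + 80*s^3 + 92*s^2 + 18*s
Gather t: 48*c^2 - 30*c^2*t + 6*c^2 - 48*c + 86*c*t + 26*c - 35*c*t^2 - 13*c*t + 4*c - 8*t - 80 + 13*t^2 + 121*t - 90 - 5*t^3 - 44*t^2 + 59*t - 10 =54*c^2 - 18*c - 5*t^3 + t^2*(-35*c - 31) + t*(-30*c^2 + 73*c + 172) - 180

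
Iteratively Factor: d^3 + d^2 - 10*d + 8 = (d - 1)*(d^2 + 2*d - 8) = (d - 1)*(d + 4)*(d - 2)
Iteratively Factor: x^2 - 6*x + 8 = (x - 2)*(x - 4)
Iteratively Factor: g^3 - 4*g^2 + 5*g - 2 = (g - 1)*(g^2 - 3*g + 2) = (g - 1)^2*(g - 2)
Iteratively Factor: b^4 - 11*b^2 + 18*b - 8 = (b + 4)*(b^3 - 4*b^2 + 5*b - 2) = (b - 1)*(b + 4)*(b^2 - 3*b + 2) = (b - 2)*(b - 1)*(b + 4)*(b - 1)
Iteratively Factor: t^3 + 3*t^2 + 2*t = (t + 1)*(t^2 + 2*t) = (t + 1)*(t + 2)*(t)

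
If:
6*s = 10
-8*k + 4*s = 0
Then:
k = 5/6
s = 5/3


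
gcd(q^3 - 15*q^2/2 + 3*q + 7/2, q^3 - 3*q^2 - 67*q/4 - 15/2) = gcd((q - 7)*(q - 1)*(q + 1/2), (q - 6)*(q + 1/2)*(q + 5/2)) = q + 1/2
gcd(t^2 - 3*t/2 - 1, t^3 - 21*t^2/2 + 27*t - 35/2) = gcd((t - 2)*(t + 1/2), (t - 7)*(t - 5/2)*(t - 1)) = 1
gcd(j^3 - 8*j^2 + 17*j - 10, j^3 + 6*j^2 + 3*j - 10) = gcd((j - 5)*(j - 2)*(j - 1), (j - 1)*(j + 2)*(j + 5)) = j - 1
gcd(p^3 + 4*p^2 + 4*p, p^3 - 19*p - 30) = p + 2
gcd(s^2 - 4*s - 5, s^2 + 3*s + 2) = s + 1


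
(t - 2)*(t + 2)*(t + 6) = t^3 + 6*t^2 - 4*t - 24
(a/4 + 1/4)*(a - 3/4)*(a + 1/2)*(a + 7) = a^4/4 + 31*a^3/16 + 37*a^2/32 - 19*a/16 - 21/32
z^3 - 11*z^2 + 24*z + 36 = (z - 6)^2*(z + 1)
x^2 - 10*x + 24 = (x - 6)*(x - 4)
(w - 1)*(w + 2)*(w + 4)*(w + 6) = w^4 + 11*w^3 + 32*w^2 + 4*w - 48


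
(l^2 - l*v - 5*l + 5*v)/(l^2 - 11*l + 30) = (l - v)/(l - 6)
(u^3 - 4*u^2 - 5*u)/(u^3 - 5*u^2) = (u + 1)/u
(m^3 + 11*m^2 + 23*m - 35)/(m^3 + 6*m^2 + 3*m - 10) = (m + 7)/(m + 2)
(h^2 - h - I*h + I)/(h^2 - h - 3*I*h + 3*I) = (h - I)/(h - 3*I)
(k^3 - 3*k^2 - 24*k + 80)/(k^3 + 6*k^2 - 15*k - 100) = (k - 4)/(k + 5)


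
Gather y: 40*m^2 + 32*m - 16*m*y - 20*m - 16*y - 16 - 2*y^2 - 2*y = 40*m^2 + 12*m - 2*y^2 + y*(-16*m - 18) - 16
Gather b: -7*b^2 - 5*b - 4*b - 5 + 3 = -7*b^2 - 9*b - 2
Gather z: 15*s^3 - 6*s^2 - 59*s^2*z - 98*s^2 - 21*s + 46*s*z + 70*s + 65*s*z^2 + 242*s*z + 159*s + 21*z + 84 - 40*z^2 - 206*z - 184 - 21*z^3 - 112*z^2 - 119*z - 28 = 15*s^3 - 104*s^2 + 208*s - 21*z^3 + z^2*(65*s - 152) + z*(-59*s^2 + 288*s - 304) - 128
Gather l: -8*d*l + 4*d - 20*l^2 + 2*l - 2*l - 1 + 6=-8*d*l + 4*d - 20*l^2 + 5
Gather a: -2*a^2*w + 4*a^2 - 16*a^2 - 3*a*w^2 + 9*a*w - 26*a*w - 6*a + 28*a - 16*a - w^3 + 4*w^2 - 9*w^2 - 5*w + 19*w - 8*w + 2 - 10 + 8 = a^2*(-2*w - 12) + a*(-3*w^2 - 17*w + 6) - w^3 - 5*w^2 + 6*w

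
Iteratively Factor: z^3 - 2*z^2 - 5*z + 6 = (z + 2)*(z^2 - 4*z + 3) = (z - 3)*(z + 2)*(z - 1)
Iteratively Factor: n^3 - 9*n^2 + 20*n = (n - 5)*(n^2 - 4*n) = n*(n - 5)*(n - 4)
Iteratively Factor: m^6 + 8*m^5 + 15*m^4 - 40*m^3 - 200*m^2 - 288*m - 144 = (m + 2)*(m^5 + 6*m^4 + 3*m^3 - 46*m^2 - 108*m - 72) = (m + 2)^2*(m^4 + 4*m^3 - 5*m^2 - 36*m - 36) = (m + 2)^3*(m^3 + 2*m^2 - 9*m - 18) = (m + 2)^3*(m + 3)*(m^2 - m - 6) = (m + 2)^4*(m + 3)*(m - 3)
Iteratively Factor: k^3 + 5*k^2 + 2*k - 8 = (k - 1)*(k^2 + 6*k + 8) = (k - 1)*(k + 2)*(k + 4)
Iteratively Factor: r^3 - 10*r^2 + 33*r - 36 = (r - 3)*(r^2 - 7*r + 12) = (r - 3)^2*(r - 4)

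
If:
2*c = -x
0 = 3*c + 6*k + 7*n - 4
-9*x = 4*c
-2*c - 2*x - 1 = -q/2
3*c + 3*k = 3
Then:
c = 0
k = 1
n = -2/7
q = 2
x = 0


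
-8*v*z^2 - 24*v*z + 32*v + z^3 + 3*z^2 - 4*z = (-8*v + z)*(z - 1)*(z + 4)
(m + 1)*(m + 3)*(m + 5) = m^3 + 9*m^2 + 23*m + 15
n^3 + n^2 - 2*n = n*(n - 1)*(n + 2)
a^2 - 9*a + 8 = (a - 8)*(a - 1)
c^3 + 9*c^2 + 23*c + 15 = (c + 1)*(c + 3)*(c + 5)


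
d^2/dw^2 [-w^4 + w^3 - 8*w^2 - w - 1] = -12*w^2 + 6*w - 16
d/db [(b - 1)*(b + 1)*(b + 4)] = 3*b^2 + 8*b - 1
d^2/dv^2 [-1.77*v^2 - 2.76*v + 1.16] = -3.54000000000000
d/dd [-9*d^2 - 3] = -18*d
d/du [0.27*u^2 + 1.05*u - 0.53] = 0.54*u + 1.05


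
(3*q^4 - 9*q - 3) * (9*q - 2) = 27*q^5 - 6*q^4 - 81*q^2 - 9*q + 6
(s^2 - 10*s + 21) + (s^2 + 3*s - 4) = 2*s^2 - 7*s + 17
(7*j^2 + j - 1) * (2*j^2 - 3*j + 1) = 14*j^4 - 19*j^3 + 2*j^2 + 4*j - 1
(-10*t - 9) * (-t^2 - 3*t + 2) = 10*t^3 + 39*t^2 + 7*t - 18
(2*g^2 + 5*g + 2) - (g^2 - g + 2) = g^2 + 6*g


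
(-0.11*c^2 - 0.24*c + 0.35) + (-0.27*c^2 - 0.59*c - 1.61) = -0.38*c^2 - 0.83*c - 1.26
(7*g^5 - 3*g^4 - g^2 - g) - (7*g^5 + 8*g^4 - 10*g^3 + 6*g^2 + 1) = -11*g^4 + 10*g^3 - 7*g^2 - g - 1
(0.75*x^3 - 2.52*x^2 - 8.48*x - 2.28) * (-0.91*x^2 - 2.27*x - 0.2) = -0.6825*x^5 + 0.5907*x^4 + 13.2872*x^3 + 21.8284*x^2 + 6.8716*x + 0.456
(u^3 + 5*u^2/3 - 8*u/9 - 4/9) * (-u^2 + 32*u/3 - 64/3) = -u^5 + 9*u^4 - 8*u^3/3 - 1204*u^2/27 + 128*u/9 + 256/27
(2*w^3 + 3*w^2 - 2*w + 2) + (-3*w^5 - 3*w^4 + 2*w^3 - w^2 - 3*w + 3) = -3*w^5 - 3*w^4 + 4*w^3 + 2*w^2 - 5*w + 5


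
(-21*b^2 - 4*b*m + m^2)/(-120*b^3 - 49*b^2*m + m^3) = (7*b - m)/(40*b^2 + 3*b*m - m^2)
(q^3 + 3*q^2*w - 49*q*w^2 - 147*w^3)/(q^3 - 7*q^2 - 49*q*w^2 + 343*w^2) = (q + 3*w)/(q - 7)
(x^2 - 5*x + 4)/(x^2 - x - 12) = (x - 1)/(x + 3)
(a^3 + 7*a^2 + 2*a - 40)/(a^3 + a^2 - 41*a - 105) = (a^2 + 2*a - 8)/(a^2 - 4*a - 21)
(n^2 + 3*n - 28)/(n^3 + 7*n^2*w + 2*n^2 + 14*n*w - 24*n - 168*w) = (n + 7)/(n^2 + 7*n*w + 6*n + 42*w)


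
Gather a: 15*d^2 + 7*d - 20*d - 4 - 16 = 15*d^2 - 13*d - 20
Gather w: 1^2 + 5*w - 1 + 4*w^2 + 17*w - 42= 4*w^2 + 22*w - 42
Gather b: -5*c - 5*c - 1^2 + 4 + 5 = 8 - 10*c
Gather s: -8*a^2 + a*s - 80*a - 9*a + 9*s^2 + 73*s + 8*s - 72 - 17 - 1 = -8*a^2 - 89*a + 9*s^2 + s*(a + 81) - 90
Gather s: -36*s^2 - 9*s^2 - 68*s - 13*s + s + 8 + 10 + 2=-45*s^2 - 80*s + 20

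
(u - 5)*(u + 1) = u^2 - 4*u - 5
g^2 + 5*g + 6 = (g + 2)*(g + 3)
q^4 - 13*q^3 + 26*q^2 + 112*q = q*(q - 8)*(q - 7)*(q + 2)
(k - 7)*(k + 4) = k^2 - 3*k - 28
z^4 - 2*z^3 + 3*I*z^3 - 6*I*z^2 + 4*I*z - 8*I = (z - 2)*(z - I)*(z + 2*I)^2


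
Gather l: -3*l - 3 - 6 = -3*l - 9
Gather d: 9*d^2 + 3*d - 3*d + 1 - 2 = 9*d^2 - 1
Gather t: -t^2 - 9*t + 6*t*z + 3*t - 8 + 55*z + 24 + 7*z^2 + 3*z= -t^2 + t*(6*z - 6) + 7*z^2 + 58*z + 16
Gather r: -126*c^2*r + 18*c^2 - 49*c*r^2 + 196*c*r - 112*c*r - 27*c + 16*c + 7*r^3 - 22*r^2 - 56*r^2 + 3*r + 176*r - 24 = 18*c^2 - 11*c + 7*r^3 + r^2*(-49*c - 78) + r*(-126*c^2 + 84*c + 179) - 24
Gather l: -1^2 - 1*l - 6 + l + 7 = 0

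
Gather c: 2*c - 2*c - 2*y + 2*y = 0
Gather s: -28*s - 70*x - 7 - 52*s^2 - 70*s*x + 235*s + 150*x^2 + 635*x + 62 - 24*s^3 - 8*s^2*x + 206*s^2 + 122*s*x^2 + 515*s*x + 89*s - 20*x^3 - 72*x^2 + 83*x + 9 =-24*s^3 + s^2*(154 - 8*x) + s*(122*x^2 + 445*x + 296) - 20*x^3 + 78*x^2 + 648*x + 64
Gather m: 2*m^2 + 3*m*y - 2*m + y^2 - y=2*m^2 + m*(3*y - 2) + y^2 - y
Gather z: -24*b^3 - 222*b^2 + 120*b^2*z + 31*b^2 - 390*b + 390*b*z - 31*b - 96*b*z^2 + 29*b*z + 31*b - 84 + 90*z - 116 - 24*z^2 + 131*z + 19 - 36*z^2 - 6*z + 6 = -24*b^3 - 191*b^2 - 390*b + z^2*(-96*b - 60) + z*(120*b^2 + 419*b + 215) - 175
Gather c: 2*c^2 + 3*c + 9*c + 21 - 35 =2*c^2 + 12*c - 14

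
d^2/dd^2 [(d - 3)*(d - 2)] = 2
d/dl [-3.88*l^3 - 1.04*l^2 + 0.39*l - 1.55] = -11.64*l^2 - 2.08*l + 0.39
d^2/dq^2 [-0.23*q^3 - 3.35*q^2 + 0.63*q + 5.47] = -1.38*q - 6.7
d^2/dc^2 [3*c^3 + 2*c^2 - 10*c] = 18*c + 4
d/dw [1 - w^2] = -2*w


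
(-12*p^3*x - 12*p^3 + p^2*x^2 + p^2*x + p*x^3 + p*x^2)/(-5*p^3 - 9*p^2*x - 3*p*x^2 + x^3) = p*(12*p^2*x + 12*p^2 - p*x^2 - p*x - x^3 - x^2)/(5*p^3 + 9*p^2*x + 3*p*x^2 - x^3)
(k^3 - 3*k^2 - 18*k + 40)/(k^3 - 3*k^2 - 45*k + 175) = (k^2 + 2*k - 8)/(k^2 + 2*k - 35)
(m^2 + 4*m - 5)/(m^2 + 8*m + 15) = (m - 1)/(m + 3)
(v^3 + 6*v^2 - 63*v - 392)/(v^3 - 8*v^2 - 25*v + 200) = (v^2 + 14*v + 49)/(v^2 - 25)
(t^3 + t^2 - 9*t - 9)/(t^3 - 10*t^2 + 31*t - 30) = (t^2 + 4*t + 3)/(t^2 - 7*t + 10)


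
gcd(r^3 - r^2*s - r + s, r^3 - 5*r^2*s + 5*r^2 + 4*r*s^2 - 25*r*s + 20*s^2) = r - s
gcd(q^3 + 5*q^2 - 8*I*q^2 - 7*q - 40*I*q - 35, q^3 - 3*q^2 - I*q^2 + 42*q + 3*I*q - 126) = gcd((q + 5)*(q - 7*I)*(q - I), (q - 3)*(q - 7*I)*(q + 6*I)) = q - 7*I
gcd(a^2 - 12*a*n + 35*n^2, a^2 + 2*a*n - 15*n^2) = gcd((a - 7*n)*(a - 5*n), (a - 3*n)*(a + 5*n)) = 1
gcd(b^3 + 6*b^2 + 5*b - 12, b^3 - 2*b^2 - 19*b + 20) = b^2 + 3*b - 4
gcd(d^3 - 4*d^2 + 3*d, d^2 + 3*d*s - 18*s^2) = 1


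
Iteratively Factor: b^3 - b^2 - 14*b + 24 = (b - 2)*(b^2 + b - 12) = (b - 2)*(b + 4)*(b - 3)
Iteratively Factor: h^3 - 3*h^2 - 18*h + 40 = (h - 5)*(h^2 + 2*h - 8) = (h - 5)*(h - 2)*(h + 4)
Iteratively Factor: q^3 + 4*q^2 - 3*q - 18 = (q + 3)*(q^2 + q - 6) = (q - 2)*(q + 3)*(q + 3)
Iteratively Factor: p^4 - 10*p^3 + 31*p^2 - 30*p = (p)*(p^3 - 10*p^2 + 31*p - 30) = p*(p - 5)*(p^2 - 5*p + 6) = p*(p - 5)*(p - 2)*(p - 3)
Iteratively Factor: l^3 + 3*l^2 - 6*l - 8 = (l + 4)*(l^2 - l - 2) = (l + 1)*(l + 4)*(l - 2)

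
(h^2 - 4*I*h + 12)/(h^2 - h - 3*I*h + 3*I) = (h^2 - 4*I*h + 12)/(h^2 - h - 3*I*h + 3*I)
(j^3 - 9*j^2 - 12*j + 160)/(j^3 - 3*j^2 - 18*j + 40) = (j - 8)/(j - 2)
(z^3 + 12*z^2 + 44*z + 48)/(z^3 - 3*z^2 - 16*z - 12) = (z^2 + 10*z + 24)/(z^2 - 5*z - 6)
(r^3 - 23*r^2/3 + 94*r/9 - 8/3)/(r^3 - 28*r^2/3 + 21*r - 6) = (r - 4/3)/(r - 3)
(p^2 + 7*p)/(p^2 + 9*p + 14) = p/(p + 2)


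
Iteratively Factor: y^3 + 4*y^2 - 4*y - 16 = (y + 2)*(y^2 + 2*y - 8) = (y + 2)*(y + 4)*(y - 2)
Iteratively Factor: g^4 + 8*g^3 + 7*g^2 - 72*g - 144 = (g - 3)*(g^3 + 11*g^2 + 40*g + 48) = (g - 3)*(g + 4)*(g^2 + 7*g + 12) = (g - 3)*(g + 4)^2*(g + 3)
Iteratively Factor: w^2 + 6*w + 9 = (w + 3)*(w + 3)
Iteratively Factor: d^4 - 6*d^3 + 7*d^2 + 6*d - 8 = (d - 2)*(d^3 - 4*d^2 - d + 4) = (d - 2)*(d + 1)*(d^2 - 5*d + 4) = (d - 4)*(d - 2)*(d + 1)*(d - 1)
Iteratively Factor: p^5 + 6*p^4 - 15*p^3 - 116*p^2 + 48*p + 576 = (p + 4)*(p^4 + 2*p^3 - 23*p^2 - 24*p + 144) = (p + 4)^2*(p^3 - 2*p^2 - 15*p + 36) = (p - 3)*(p + 4)^2*(p^2 + p - 12) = (p - 3)*(p + 4)^3*(p - 3)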